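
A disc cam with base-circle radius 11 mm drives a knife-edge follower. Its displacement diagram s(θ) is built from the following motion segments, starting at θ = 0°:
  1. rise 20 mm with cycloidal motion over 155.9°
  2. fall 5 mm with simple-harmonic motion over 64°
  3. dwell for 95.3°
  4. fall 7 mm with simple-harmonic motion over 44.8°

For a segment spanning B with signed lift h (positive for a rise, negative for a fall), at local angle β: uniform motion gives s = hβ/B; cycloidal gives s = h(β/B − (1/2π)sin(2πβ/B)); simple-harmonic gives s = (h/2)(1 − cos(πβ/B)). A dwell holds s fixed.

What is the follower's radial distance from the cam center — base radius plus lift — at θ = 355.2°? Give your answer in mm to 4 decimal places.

seg 1 [0°–155.9°] cycloidal, h=20: full span → s += 20 → s = 20.0000
seg 2 [155.9°–219.9°] simple-harmonic, h=-5: full span → s += -5 → s = 15.0000
seg 3 [219.9°–315.2°] dwell: s stays 15.0000
seg 4 [315.2°–360°] simple-harmonic, h=-7: θ=355.2° here. β=40, B=44.8. -7/2·(1 − cos(π·0.8929)) = -6.8036 → s = 8.1964
radial distance = base radius + s = 11 + 8.1964 = 19.1964

19.1964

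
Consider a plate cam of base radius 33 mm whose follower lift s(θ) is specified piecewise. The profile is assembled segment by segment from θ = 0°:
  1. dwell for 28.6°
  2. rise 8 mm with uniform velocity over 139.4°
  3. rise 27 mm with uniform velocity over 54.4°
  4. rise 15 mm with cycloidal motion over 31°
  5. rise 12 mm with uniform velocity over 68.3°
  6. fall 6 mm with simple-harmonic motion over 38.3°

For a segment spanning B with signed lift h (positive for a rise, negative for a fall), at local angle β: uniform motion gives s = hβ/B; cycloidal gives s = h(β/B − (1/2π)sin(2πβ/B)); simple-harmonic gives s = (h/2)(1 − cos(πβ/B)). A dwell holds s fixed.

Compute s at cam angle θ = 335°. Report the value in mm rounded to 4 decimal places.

seg 1 [0°–28.6°] dwell: s stays 0.0000
seg 2 [28.6°–168°] uniform, h=8: full span → s += 8 → s = 8.0000
seg 3 [168°–222.4°] uniform, h=27: full span → s += 27 → s = 35.0000
seg 4 [222.4°–253.4°] cycloidal, h=15: full span → s += 15 → s = 50.0000
seg 5 [253.4°–321.7°] uniform, h=12: full span → s += 12 → s = 62.0000
seg 6 [321.7°–360°] simple-harmonic, h=-6: θ=335° here. β=13.3, B=38.3. -6/2·(1 − cos(π·0.3473)) = -1.6151 → s = 60.3849

60.3849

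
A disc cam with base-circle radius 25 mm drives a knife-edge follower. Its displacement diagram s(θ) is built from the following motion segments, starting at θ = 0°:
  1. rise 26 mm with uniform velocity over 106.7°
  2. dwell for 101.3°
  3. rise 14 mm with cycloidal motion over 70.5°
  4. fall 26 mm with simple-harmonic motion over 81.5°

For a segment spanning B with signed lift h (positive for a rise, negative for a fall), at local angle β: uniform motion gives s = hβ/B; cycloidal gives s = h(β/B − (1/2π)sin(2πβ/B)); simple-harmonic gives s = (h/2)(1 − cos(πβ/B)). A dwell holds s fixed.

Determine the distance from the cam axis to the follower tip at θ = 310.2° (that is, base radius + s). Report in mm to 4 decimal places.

seg 1 [0°–106.7°] uniform, h=26: full span → s += 26 → s = 26.0000
seg 2 [106.7°–208°] dwell: s stays 26.0000
seg 3 [208°–278.5°] cycloidal, h=14: full span → s += 14 → s = 40.0000
seg 4 [278.5°–360°] simple-harmonic, h=-26: θ=310.2° here. β=31.7, B=81.5. -26/2·(1 − cos(π·0.3890)) = -8.5564 → s = 31.4436
radial distance = base radius + s = 25 + 31.4436 = 56.4436

56.4436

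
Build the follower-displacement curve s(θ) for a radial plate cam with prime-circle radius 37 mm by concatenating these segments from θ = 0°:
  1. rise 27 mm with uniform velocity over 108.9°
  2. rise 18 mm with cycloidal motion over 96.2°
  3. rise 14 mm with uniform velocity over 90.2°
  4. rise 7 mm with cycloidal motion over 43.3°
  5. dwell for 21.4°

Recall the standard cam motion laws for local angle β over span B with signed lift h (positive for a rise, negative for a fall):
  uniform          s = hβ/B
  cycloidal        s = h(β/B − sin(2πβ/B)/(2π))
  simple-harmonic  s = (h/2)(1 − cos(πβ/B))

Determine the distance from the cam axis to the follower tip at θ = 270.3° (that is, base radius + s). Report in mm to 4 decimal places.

seg 1 [0°–108.9°] uniform, h=27: full span → s += 27 → s = 27.0000
seg 2 [108.9°–205.1°] cycloidal, h=18: full span → s += 18 → s = 45.0000
seg 3 [205.1°–295.3°] uniform, h=14: θ=270.3° here. β=65.2, B=90.2. 14·65.2/90.2 = 10.1197 → s = 55.1197
radial distance = base radius + s = 37 + 55.1197 = 92.1197

92.1197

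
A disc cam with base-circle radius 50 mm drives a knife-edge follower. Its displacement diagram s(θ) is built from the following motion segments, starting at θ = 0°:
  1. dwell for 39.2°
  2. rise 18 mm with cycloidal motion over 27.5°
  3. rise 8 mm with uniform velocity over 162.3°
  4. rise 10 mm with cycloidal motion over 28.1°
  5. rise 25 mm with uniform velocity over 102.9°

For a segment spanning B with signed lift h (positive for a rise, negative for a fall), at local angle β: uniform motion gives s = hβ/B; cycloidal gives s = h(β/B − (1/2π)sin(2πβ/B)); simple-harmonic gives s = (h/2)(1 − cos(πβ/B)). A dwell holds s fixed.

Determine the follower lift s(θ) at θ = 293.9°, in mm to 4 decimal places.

seg 1 [0°–39.2°] dwell: s stays 0.0000
seg 2 [39.2°–66.7°] cycloidal, h=18: full span → s += 18 → s = 18.0000
seg 3 [66.7°–229°] uniform, h=8: full span → s += 8 → s = 26.0000
seg 4 [229°–257.1°] cycloidal, h=10: full span → s += 10 → s = 36.0000
seg 5 [257.1°–360°] uniform, h=25: θ=293.9° here. β=36.8, B=102.9. 25·36.8/102.9 = 8.9407 → s = 44.9407

44.9407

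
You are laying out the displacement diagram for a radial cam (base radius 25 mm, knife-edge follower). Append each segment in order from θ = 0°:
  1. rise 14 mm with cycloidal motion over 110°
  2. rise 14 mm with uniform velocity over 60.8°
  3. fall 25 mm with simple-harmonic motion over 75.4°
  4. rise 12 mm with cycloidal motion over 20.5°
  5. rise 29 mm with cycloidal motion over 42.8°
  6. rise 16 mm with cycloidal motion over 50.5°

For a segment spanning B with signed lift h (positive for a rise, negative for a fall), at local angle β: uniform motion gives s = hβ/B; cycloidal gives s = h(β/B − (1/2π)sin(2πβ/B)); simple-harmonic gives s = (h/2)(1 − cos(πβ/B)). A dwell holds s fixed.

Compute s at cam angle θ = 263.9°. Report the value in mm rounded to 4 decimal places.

seg 1 [0°–110°] cycloidal, h=14: full span → s += 14 → s = 14.0000
seg 2 [110°–170.8°] uniform, h=14: full span → s += 14 → s = 28.0000
seg 3 [170.8°–246.2°] simple-harmonic, h=-25: full span → s += -25 → s = 3.0000
seg 4 [246.2°–266.7°] cycloidal, h=12: θ=263.9° here. β=17.7, B=20.5. 12·(0.8634 − sin(2π·0.8634)/(2π)) = 11.8061 → s = 14.8061

14.8061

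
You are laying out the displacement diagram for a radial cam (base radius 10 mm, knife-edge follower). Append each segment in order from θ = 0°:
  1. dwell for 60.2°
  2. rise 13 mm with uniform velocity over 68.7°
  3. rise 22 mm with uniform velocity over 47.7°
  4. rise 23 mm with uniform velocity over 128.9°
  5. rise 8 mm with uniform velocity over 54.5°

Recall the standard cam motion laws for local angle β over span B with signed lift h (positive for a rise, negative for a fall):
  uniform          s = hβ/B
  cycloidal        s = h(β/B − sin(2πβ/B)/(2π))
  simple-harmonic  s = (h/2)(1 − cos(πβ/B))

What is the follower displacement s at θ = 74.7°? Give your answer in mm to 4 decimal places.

seg 1 [0°–60.2°] dwell: s stays 0.0000
seg 2 [60.2°–128.9°] uniform, h=13: θ=74.7° here. β=14.5, B=68.7. 13·14.5/68.7 = 2.7438 → s = 2.7438

2.7438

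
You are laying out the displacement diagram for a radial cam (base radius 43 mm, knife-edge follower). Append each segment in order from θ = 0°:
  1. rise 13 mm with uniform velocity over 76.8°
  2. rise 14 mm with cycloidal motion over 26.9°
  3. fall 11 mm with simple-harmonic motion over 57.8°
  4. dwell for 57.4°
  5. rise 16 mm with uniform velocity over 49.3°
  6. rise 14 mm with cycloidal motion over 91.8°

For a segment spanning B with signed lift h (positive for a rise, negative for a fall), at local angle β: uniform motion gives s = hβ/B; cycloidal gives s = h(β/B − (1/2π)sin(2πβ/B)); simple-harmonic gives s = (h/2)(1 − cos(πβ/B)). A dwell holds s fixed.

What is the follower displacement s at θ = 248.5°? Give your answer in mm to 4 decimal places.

seg 1 [0°–76.8°] uniform, h=13: full span → s += 13 → s = 13.0000
seg 2 [76.8°–103.7°] cycloidal, h=14: full span → s += 14 → s = 27.0000
seg 3 [103.7°–161.5°] simple-harmonic, h=-11: full span → s += -11 → s = 16.0000
seg 4 [161.5°–218.9°] dwell: s stays 16.0000
seg 5 [218.9°–268.2°] uniform, h=16: θ=248.5° here. β=29.6, B=49.3. 16·29.6/49.3 = 9.6065 → s = 25.6065

25.6065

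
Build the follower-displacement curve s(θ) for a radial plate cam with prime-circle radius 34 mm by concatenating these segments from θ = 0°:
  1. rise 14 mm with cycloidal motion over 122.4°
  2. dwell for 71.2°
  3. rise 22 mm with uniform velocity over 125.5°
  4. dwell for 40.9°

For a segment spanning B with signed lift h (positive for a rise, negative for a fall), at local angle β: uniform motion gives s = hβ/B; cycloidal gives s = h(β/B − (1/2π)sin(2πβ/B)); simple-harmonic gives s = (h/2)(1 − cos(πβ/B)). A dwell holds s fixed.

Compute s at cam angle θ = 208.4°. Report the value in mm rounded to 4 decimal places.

seg 1 [0°–122.4°] cycloidal, h=14: full span → s += 14 → s = 14.0000
seg 2 [122.4°–193.6°] dwell: s stays 14.0000
seg 3 [193.6°–319.1°] uniform, h=22: θ=208.4° here. β=14.8, B=125.5. 22·14.8/125.5 = 2.5944 → s = 16.5944

16.5944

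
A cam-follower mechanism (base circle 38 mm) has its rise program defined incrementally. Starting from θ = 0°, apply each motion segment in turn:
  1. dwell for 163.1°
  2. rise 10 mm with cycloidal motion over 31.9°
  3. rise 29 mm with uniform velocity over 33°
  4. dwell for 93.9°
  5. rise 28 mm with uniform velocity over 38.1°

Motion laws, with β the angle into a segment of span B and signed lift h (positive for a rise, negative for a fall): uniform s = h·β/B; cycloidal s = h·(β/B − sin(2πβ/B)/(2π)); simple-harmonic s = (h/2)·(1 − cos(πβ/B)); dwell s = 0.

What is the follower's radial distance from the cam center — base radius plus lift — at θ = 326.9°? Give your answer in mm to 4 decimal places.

seg 1 [0°–163.1°] dwell: s stays 0.0000
seg 2 [163.1°–195°] cycloidal, h=10: full span → s += 10 → s = 10.0000
seg 3 [195°–228°] uniform, h=29: full span → s += 29 → s = 39.0000
seg 4 [228°–321.9°] dwell: s stays 39.0000
seg 5 [321.9°–360°] uniform, h=28: θ=326.9° here. β=5, B=38.1. 28·5/38.1 = 3.6745 → s = 42.6745
radial distance = base radius + s = 38 + 42.6745 = 80.6745

80.6745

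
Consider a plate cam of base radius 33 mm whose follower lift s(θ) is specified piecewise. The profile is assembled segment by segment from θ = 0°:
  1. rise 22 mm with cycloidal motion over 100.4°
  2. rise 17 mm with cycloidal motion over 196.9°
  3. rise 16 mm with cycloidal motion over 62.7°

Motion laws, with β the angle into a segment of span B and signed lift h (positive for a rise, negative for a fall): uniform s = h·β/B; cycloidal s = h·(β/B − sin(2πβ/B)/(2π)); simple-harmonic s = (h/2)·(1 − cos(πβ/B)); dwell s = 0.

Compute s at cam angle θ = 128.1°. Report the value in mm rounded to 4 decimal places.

seg 1 [0°–100.4°] cycloidal, h=22: full span → s += 22 → s = 22.0000
seg 2 [100.4°–297.3°] cycloidal, h=17: θ=128.1° here. β=27.7, B=196.9. 17·(0.1407 − sin(2π·0.1407)/(2π)) = 0.2995 → s = 22.2995

22.2995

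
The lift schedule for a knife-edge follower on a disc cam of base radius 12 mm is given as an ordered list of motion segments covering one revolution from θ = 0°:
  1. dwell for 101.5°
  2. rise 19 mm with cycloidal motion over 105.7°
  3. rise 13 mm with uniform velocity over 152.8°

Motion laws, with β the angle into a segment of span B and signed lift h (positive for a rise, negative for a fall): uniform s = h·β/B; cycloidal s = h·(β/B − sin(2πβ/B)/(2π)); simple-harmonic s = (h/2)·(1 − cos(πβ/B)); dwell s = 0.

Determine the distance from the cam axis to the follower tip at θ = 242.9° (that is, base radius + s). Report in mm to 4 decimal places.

seg 1 [0°–101.5°] dwell: s stays 0.0000
seg 2 [101.5°–207.2°] cycloidal, h=19: full span → s += 19 → s = 19.0000
seg 3 [207.2°–360°] uniform, h=13: θ=242.9° here. β=35.7, B=152.8. 13·35.7/152.8 = 3.0373 → s = 22.0373
radial distance = base radius + s = 12 + 22.0373 = 34.0373

34.0373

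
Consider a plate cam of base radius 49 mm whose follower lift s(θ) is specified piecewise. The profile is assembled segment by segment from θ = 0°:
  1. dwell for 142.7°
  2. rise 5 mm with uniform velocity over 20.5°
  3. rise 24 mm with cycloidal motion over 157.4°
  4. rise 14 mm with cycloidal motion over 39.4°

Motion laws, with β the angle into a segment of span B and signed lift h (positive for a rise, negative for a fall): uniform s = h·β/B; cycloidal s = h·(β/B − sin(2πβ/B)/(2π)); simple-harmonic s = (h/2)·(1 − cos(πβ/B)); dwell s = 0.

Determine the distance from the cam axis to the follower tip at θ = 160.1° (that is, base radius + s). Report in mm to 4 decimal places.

seg 1 [0°–142.7°] dwell: s stays 0.0000
seg 2 [142.7°–163.2°] uniform, h=5: θ=160.1° here. β=17.4, B=20.5. 5·17.4/20.5 = 4.2439 → s = 4.2439
radial distance = base radius + s = 49 + 4.2439 = 53.2439

53.2439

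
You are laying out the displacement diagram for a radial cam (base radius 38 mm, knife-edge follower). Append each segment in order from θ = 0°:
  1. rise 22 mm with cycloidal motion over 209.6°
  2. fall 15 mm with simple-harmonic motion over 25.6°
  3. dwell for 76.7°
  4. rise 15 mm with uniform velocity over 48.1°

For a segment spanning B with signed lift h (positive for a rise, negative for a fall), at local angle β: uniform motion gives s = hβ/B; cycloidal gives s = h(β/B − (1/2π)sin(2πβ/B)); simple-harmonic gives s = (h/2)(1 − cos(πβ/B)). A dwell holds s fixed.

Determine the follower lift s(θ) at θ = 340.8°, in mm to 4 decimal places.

seg 1 [0°–209.6°] cycloidal, h=22: full span → s += 22 → s = 22.0000
seg 2 [209.6°–235.2°] simple-harmonic, h=-15: full span → s += -15 → s = 7.0000
seg 3 [235.2°–311.9°] dwell: s stays 7.0000
seg 4 [311.9°–360°] uniform, h=15: θ=340.8° here. β=28.9, B=48.1. 15·28.9/48.1 = 9.0125 → s = 16.0125

16.0125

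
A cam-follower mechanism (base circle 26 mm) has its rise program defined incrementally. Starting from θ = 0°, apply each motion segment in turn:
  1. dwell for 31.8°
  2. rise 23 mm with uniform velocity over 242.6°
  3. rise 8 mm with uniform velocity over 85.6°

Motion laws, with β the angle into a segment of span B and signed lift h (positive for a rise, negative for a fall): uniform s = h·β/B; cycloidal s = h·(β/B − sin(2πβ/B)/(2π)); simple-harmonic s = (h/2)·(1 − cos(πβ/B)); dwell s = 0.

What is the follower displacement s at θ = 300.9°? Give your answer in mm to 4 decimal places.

seg 1 [0°–31.8°] dwell: s stays 0.0000
seg 2 [31.8°–274.4°] uniform, h=23: full span → s += 23 → s = 23.0000
seg 3 [274.4°–360°] uniform, h=8: θ=300.9° here. β=26.5, B=85.6. 8·26.5/85.6 = 2.4766 → s = 25.4766

25.4766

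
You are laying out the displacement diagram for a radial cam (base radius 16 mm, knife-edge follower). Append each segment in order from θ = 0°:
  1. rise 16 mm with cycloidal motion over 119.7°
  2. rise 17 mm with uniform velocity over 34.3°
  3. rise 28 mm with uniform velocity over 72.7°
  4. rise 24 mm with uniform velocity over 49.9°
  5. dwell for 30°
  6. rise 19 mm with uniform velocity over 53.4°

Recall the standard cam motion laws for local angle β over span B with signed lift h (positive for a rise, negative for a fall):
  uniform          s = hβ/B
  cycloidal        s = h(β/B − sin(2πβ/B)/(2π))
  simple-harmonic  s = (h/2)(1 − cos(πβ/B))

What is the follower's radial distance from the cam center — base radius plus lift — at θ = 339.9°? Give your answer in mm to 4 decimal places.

seg 1 [0°–119.7°] cycloidal, h=16: full span → s += 16 → s = 16.0000
seg 2 [119.7°–154°] uniform, h=17: full span → s += 17 → s = 33.0000
seg 3 [154°–226.7°] uniform, h=28: full span → s += 28 → s = 61.0000
seg 4 [226.7°–276.6°] uniform, h=24: full span → s += 24 → s = 85.0000
seg 5 [276.6°–306.6°] dwell: s stays 85.0000
seg 6 [306.6°–360°] uniform, h=19: θ=339.9° here. β=33.3, B=53.4. 19·33.3/53.4 = 11.8483 → s = 96.8483
radial distance = base radius + s = 16 + 96.8483 = 112.8483

112.8483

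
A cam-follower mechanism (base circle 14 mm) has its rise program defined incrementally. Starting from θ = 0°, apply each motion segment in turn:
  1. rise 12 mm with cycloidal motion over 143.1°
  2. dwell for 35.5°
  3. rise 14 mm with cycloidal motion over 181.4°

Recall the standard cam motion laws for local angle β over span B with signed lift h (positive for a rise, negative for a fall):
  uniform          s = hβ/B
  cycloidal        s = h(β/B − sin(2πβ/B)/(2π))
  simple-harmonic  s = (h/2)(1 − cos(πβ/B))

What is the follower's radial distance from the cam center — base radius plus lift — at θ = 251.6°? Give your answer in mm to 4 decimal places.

seg 1 [0°–143.1°] cycloidal, h=12: full span → s += 12 → s = 12.0000
seg 2 [143.1°–178.6°] dwell: s stays 12.0000
seg 3 [178.6°–360°] cycloidal, h=14: θ=251.6° here. β=73, B=181.4. 14·(0.4024 − sin(2π·0.4024)/(2π)) = 4.3519 → s = 16.3519
radial distance = base radius + s = 14 + 16.3519 = 30.3519

30.3519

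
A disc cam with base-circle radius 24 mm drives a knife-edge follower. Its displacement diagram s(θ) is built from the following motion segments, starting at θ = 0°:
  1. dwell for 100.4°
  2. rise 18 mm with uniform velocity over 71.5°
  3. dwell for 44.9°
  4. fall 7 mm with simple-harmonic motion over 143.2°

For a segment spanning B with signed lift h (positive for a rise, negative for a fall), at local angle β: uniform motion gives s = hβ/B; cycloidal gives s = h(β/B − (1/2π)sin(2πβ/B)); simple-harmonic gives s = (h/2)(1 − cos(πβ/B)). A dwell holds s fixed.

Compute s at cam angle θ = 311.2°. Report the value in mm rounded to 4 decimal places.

seg 1 [0°–100.4°] dwell: s stays 0.0000
seg 2 [100.4°–171.9°] uniform, h=18: full span → s += 18 → s = 18.0000
seg 3 [171.9°–216.8°] dwell: s stays 18.0000
seg 4 [216.8°–360°] simple-harmonic, h=-7: θ=311.2° here. β=94.4, B=143.2. -7/2·(1 − cos(π·0.6592)) = -5.1786 → s = 12.8214

12.8214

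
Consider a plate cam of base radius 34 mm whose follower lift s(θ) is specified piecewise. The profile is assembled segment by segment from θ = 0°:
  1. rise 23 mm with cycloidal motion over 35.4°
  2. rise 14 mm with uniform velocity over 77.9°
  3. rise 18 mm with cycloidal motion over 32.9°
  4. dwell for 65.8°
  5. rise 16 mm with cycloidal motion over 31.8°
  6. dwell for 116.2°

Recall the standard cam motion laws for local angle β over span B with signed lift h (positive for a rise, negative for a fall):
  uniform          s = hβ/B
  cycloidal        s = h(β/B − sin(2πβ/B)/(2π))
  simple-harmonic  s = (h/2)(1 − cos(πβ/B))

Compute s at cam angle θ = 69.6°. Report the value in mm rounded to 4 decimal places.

seg 1 [0°–35.4°] cycloidal, h=23: full span → s += 23 → s = 23.0000
seg 2 [35.4°–113.3°] uniform, h=14: θ=69.6° here. β=34.2, B=77.9. 14·34.2/77.9 = 6.1463 → s = 29.1463

29.1463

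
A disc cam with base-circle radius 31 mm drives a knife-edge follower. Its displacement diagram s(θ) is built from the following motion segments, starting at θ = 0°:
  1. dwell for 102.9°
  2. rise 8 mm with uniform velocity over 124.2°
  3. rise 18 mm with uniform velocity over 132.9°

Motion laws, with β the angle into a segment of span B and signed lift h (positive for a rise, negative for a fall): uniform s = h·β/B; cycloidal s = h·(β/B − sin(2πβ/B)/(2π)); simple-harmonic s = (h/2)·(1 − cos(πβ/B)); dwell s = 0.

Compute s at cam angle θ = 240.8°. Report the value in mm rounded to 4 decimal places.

seg 1 [0°–102.9°] dwell: s stays 0.0000
seg 2 [102.9°–227.1°] uniform, h=8: full span → s += 8 → s = 8.0000
seg 3 [227.1°–360°] uniform, h=18: θ=240.8° here. β=13.7, B=132.9. 18·13.7/132.9 = 1.8555 → s = 9.8555

9.8555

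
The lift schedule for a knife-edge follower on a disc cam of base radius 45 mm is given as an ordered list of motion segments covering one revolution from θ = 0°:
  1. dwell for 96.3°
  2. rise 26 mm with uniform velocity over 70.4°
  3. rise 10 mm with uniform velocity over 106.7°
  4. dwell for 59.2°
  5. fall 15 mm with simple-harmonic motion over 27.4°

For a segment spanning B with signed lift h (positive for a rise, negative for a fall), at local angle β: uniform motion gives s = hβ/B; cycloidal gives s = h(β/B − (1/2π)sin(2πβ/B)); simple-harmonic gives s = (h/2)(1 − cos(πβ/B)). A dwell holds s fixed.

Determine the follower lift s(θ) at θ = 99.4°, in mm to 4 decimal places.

seg 1 [0°–96.3°] dwell: s stays 0.0000
seg 2 [96.3°–166.7°] uniform, h=26: θ=99.4° here. β=3.1, B=70.4. 26·3.1/70.4 = 1.1449 → s = 1.1449

1.1449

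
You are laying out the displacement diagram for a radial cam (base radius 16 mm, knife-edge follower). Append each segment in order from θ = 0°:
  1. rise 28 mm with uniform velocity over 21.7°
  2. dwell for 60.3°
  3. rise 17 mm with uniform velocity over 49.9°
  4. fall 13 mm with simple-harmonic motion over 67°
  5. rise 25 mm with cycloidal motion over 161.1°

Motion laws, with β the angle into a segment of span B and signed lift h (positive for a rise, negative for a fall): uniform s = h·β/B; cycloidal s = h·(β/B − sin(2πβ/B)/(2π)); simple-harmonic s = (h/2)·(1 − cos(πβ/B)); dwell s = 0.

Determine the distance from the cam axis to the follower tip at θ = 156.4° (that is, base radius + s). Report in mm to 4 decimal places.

seg 1 [0°–21.7°] uniform, h=28: full span → s += 28 → s = 28.0000
seg 2 [21.7°–82°] dwell: s stays 28.0000
seg 3 [82°–131.9°] uniform, h=17: full span → s += 17 → s = 45.0000
seg 4 [131.9°–198.9°] simple-harmonic, h=-13: θ=156.4° here. β=24.5, B=67. -13/2·(1 − cos(π·0.3657)) = -3.8377 → s = 41.1623
radial distance = base radius + s = 16 + 41.1623 = 57.1623

57.1623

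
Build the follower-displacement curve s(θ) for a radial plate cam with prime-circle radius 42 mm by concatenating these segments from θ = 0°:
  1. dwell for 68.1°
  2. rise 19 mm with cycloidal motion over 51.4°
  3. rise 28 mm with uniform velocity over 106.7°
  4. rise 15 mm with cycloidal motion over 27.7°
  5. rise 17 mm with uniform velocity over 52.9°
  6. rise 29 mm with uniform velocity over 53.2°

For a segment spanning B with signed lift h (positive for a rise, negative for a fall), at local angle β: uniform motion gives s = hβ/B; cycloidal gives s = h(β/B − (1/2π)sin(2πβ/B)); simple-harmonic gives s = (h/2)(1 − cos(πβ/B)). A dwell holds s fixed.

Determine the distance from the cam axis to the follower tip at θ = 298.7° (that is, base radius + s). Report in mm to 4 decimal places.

seg 1 [0°–68.1°] dwell: s stays 0.0000
seg 2 [68.1°–119.5°] cycloidal, h=19: full span → s += 19 → s = 19.0000
seg 3 [119.5°–226.2°] uniform, h=28: full span → s += 28 → s = 47.0000
seg 4 [226.2°–253.9°] cycloidal, h=15: full span → s += 15 → s = 62.0000
seg 5 [253.9°–306.8°] uniform, h=17: θ=298.7° here. β=44.8, B=52.9. 17·44.8/52.9 = 14.3970 → s = 76.3970
radial distance = base radius + s = 42 + 76.3970 = 118.3970

118.3970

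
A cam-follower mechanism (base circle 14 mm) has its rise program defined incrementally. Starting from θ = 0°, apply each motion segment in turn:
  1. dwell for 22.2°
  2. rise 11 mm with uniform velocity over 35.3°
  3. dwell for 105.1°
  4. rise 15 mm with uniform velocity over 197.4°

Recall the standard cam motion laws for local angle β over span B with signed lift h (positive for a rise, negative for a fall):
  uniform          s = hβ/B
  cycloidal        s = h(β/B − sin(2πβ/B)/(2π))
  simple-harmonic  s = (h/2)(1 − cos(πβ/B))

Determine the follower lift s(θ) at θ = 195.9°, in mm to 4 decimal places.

seg 1 [0°–22.2°] dwell: s stays 0.0000
seg 2 [22.2°–57.5°] uniform, h=11: full span → s += 11 → s = 11.0000
seg 3 [57.5°–162.6°] dwell: s stays 11.0000
seg 4 [162.6°–360°] uniform, h=15: θ=195.9° here. β=33.3, B=197.4. 15·33.3/197.4 = 2.5304 → s = 13.5304

13.5304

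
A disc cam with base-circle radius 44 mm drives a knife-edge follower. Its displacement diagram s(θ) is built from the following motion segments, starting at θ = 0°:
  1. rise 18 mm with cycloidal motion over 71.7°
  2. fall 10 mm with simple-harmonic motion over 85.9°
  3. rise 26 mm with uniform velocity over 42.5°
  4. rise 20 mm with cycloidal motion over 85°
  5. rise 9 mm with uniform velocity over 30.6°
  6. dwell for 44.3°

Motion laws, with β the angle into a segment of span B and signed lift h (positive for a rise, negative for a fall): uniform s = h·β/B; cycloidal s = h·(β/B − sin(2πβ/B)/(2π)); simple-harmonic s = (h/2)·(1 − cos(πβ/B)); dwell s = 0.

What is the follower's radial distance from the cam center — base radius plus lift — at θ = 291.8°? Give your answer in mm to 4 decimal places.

seg 1 [0°–71.7°] cycloidal, h=18: full span → s += 18 → s = 18.0000
seg 2 [71.7°–157.6°] simple-harmonic, h=-10: full span → s += -10 → s = 8.0000
seg 3 [157.6°–200.1°] uniform, h=26: full span → s += 26 → s = 34.0000
seg 4 [200.1°–285.1°] cycloidal, h=20: full span → s += 20 → s = 54.0000
seg 5 [285.1°–315.7°] uniform, h=9: θ=291.8° here. β=6.7, B=30.6. 9·6.7/30.6 = 1.9706 → s = 55.9706
radial distance = base radius + s = 44 + 55.9706 = 99.9706

99.9706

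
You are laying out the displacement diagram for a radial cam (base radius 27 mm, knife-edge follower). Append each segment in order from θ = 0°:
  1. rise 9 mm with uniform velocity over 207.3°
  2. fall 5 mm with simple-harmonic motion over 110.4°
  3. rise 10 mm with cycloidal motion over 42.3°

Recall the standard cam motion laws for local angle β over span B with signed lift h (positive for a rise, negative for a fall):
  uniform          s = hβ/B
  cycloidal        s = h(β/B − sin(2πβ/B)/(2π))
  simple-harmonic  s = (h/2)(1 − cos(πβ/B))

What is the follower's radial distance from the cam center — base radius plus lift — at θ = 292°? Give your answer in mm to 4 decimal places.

seg 1 [0°–207.3°] uniform, h=9: full span → s += 9 → s = 9.0000
seg 2 [207.3°–317.7°] simple-harmonic, h=-5: θ=292° here. β=84.7, B=110.4. -5/2·(1 − cos(π·0.7672)) = -4.3607 → s = 4.6393
radial distance = base radius + s = 27 + 4.6393 = 31.6393

31.6393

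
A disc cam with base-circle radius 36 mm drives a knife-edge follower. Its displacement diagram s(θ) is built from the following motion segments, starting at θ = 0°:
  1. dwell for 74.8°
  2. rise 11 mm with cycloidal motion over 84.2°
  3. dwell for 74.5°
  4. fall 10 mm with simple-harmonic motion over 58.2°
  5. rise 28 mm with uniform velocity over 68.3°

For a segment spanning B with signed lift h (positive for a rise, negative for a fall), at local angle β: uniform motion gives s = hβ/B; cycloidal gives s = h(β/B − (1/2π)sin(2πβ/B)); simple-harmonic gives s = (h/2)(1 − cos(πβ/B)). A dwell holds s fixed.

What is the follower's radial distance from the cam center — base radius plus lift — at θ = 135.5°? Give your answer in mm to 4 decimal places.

seg 1 [0°–74.8°] dwell: s stays 0.0000
seg 2 [74.8°–159°] cycloidal, h=11: θ=135.5° here. β=60.7, B=84.2. 11·(0.7209 − sin(2π·0.7209)/(2π)) = 9.6515 → s = 9.6515
radial distance = base radius + s = 36 + 9.6515 = 45.6515

45.6515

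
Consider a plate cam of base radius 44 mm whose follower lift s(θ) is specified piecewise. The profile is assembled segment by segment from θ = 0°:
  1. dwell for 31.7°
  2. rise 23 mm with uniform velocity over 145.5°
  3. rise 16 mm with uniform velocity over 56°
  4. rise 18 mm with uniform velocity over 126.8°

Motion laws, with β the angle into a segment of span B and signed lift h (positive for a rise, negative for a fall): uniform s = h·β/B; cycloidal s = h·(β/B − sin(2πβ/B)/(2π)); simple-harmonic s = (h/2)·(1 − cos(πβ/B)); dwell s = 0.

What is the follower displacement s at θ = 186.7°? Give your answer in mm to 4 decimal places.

seg 1 [0°–31.7°] dwell: s stays 0.0000
seg 2 [31.7°–177.2°] uniform, h=23: full span → s += 23 → s = 23.0000
seg 3 [177.2°–233.2°] uniform, h=16: θ=186.7° here. β=9.5, B=56. 16·9.5/56 = 2.7143 → s = 25.7143

25.7143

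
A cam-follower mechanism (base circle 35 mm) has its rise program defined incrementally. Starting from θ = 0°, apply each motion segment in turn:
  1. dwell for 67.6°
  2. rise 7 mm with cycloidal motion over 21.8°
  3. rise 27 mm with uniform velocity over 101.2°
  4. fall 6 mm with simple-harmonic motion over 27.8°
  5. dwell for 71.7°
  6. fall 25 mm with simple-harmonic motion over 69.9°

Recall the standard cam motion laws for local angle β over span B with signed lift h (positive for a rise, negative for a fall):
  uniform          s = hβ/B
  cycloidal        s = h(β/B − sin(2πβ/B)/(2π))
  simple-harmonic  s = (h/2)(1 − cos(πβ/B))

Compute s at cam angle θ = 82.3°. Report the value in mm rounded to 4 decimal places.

seg 1 [0°–67.6°] dwell: s stays 0.0000
seg 2 [67.6°–89.4°] cycloidal, h=7: θ=82.3° here. β=14.7, B=21.8. 7·(0.6743 − sin(2π·0.6743)/(2π)) = 5.7106 → s = 5.7106

5.7106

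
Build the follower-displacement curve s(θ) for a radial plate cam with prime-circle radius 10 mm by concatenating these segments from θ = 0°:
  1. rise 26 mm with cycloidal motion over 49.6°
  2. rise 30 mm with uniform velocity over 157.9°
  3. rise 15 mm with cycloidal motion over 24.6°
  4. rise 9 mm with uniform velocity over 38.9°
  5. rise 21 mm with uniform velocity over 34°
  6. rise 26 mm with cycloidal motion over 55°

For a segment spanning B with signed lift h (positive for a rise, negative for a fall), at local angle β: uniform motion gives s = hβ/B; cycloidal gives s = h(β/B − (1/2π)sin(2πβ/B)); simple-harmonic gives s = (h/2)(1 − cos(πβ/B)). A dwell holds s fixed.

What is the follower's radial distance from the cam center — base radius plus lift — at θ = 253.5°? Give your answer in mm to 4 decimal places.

seg 1 [0°–49.6°] cycloidal, h=26: full span → s += 26 → s = 26.0000
seg 2 [49.6°–207.5°] uniform, h=30: full span → s += 30 → s = 56.0000
seg 3 [207.5°–232.1°] cycloidal, h=15: full span → s += 15 → s = 71.0000
seg 4 [232.1°–271°] uniform, h=9: θ=253.5° here. β=21.4, B=38.9. 9·21.4/38.9 = 4.9512 → s = 75.9512
radial distance = base radius + s = 10 + 75.9512 = 85.9512

85.9512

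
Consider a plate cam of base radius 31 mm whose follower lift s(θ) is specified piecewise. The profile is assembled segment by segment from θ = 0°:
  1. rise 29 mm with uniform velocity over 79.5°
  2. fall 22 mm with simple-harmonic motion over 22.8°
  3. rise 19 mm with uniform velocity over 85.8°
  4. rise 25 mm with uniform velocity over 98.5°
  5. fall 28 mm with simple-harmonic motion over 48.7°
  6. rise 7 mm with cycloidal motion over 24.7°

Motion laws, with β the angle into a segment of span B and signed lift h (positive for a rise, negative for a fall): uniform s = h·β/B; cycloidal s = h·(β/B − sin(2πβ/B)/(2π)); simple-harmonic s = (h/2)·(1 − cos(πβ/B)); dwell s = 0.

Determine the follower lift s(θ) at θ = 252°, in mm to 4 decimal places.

seg 1 [0°–79.5°] uniform, h=29: full span → s += 29 → s = 29.0000
seg 2 [79.5°–102.3°] simple-harmonic, h=-22: full span → s += -22 → s = 7.0000
seg 3 [102.3°–188.1°] uniform, h=19: full span → s += 19 → s = 26.0000
seg 4 [188.1°–286.6°] uniform, h=25: θ=252° here. β=63.9, B=98.5. 25·63.9/98.5 = 16.2183 → s = 42.2183

42.2183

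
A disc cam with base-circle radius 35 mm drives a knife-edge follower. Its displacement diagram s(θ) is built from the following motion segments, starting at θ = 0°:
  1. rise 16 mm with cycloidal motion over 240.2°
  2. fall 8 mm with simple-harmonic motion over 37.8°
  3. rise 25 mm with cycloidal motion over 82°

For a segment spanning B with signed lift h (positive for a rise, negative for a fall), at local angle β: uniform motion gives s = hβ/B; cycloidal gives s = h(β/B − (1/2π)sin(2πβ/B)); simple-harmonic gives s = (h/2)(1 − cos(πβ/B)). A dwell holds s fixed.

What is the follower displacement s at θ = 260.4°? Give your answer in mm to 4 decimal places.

seg 1 [0°–240.2°] cycloidal, h=16: full span → s += 16 → s = 16.0000
seg 2 [240.2°–278°] simple-harmonic, h=-8: θ=260.4° here. β=20.2, B=37.8. -8/2·(1 − cos(π·0.5344)) = -4.4313 → s = 11.5687

11.5687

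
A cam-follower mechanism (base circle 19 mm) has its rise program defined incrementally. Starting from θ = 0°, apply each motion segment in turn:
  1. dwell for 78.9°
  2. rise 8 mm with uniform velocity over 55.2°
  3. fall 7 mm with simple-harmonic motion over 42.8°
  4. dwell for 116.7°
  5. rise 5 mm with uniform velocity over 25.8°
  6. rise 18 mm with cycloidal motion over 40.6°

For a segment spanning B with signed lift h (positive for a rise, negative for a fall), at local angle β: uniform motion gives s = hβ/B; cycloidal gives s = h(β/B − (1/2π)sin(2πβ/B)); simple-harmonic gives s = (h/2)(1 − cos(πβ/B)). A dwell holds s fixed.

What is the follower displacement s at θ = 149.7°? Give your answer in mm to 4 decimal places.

seg 1 [0°–78.9°] dwell: s stays 0.0000
seg 2 [78.9°–134.1°] uniform, h=8: full span → s += 8 → s = 8.0000
seg 3 [134.1°–176.9°] simple-harmonic, h=-7: θ=149.7° here. β=15.6, B=42.8. -7/2·(1 − cos(π·0.3645)) = -2.0546 → s = 5.9454

5.9454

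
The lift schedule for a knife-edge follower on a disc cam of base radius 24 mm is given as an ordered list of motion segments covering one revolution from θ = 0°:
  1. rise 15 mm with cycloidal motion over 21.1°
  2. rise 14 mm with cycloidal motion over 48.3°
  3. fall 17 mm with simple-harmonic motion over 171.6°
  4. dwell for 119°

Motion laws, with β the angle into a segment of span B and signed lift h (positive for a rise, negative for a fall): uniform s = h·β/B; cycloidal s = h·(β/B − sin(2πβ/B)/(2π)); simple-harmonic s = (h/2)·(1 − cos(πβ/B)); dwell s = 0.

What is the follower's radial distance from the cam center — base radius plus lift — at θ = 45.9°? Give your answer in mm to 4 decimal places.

seg 1 [0°–21.1°] cycloidal, h=15: full span → s += 15 → s = 15.0000
seg 2 [21.1°–69.4°] cycloidal, h=14: θ=45.9° here. β=24.8, B=48.3. 14·(0.5135 − sin(2π·0.5135)/(2π)) = 7.3766 → s = 22.3766
radial distance = base radius + s = 24 + 22.3766 = 46.3766

46.3766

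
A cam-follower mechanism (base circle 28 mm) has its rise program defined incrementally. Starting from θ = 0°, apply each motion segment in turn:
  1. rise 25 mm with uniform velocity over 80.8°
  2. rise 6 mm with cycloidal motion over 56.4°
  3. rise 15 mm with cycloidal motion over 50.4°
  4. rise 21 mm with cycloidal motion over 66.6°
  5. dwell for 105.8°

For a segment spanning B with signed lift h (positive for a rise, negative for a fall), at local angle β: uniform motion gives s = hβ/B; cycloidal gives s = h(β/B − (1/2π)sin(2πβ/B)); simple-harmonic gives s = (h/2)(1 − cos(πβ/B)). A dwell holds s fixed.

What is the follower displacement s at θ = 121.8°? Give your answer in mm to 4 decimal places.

seg 1 [0°–80.8°] uniform, h=25: full span → s += 25 → s = 25.0000
seg 2 [80.8°–137.2°] cycloidal, h=6: θ=121.8° here. β=41, B=56.4. 6·(0.7270 − sin(2π·0.7270)/(2π)) = 5.3066 → s = 30.3066

30.3066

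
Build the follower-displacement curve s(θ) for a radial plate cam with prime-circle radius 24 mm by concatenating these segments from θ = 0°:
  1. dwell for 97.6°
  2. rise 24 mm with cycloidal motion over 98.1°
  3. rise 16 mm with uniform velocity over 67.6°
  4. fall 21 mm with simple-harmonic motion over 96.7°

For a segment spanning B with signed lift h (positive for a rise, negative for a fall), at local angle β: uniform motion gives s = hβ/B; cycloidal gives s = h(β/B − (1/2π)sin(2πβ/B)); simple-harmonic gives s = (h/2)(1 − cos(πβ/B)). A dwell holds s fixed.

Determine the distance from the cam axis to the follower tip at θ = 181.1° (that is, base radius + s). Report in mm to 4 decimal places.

seg 1 [0°–97.6°] dwell: s stays 0.0000
seg 2 [97.6°–195.7°] cycloidal, h=24: θ=181.1° here. β=83.5, B=98.1. 24·(0.8512 − sin(2π·0.8512)/(2π)) = 23.5017 → s = 23.5017
radial distance = base radius + s = 24 + 23.5017 = 47.5017

47.5017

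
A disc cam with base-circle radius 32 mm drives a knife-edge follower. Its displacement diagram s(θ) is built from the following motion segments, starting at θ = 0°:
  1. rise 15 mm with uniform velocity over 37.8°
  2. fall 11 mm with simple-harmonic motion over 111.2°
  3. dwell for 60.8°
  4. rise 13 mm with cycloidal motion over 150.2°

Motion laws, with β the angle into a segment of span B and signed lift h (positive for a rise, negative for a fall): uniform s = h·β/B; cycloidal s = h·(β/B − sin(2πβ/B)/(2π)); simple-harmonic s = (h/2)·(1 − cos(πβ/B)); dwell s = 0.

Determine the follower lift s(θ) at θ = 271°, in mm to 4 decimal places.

seg 1 [0°–37.8°] uniform, h=15: full span → s += 15 → s = 15.0000
seg 2 [37.8°–149°] simple-harmonic, h=-11: full span → s += -11 → s = 4.0000
seg 3 [149°–209.8°] dwell: s stays 4.0000
seg 4 [209.8°–360°] cycloidal, h=13: θ=271° here. β=61.2, B=150.2. 13·(0.4075 − sin(2π·0.4075)/(2π)) = 4.1605 → s = 8.1605

8.1605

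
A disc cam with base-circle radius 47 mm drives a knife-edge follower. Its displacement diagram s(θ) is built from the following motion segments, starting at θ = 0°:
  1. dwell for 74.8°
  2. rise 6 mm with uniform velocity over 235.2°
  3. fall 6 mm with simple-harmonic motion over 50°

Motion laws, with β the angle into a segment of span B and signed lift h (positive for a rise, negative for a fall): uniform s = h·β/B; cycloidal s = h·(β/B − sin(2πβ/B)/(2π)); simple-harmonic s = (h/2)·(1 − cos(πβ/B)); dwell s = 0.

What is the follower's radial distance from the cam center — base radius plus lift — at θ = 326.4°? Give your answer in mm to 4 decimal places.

seg 1 [0°–74.8°] dwell: s stays 0.0000
seg 2 [74.8°–310°] uniform, h=6: full span → s += 6 → s = 6.0000
seg 3 [310°–360°] simple-harmonic, h=-6: θ=326.4° here. β=16.4, B=50. -6/2·(1 − cos(π·0.3280)) = -1.4567 → s = 4.5433
radial distance = base radius + s = 47 + 4.5433 = 51.5433

51.5433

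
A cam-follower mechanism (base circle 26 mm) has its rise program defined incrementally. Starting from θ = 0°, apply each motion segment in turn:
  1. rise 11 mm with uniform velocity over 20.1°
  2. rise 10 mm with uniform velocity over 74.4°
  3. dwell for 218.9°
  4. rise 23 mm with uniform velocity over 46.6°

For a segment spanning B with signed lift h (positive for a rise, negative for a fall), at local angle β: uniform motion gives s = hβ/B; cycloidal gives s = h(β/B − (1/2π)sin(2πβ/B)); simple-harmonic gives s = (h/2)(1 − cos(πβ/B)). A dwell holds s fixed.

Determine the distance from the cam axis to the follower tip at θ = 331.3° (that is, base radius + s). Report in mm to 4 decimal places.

seg 1 [0°–20.1°] uniform, h=11: full span → s += 11 → s = 11.0000
seg 2 [20.1°–94.5°] uniform, h=10: full span → s += 10 → s = 21.0000
seg 3 [94.5°–313.4°] dwell: s stays 21.0000
seg 4 [313.4°–360°] uniform, h=23: θ=331.3° here. β=17.9, B=46.6. 23·17.9/46.6 = 8.8348 → s = 29.8348
radial distance = base radius + s = 26 + 29.8348 = 55.8348

55.8348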